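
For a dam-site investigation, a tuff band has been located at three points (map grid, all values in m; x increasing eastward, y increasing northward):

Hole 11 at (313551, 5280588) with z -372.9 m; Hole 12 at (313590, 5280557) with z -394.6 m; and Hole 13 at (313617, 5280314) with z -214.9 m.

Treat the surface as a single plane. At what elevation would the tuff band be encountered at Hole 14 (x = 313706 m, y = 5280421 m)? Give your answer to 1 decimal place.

-420.6 m

Two edge vectors: Hole 11→Hole 12 = (39, -31, -21.7), Hole 11→Hole 13 = (66, -274, 158).
Normal n = (Hole 11→Hole 12) × (Hole 11→Hole 13) = (-10843.8, -7594.2, -8640).
So ∂z/∂x = −n_x/n_z = −1.255069444 and ∂z/∂y = −n_y/n_z = −0.878958333.
Intercept c from Hole 11: -372.9 + 393528.28 + 4641416.83 = 5034572.21.
At (313706, 5280421): z = −393722.8 − 4641270.0 + 5034572.21 = -420.6 m.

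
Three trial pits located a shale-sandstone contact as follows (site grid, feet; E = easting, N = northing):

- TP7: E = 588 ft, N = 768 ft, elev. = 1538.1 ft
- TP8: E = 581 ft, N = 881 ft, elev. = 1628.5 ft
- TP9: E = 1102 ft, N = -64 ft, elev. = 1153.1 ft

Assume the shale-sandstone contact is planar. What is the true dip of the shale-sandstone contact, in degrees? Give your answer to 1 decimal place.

46.0°

Two edge vectors: TP7→TP8 = (-7, 113, 90.4), TP7→TP9 = (514, -832, -385).
Normal n = (TP7→TP8) × (TP7→TP9) = (31707.8, 43770.6, -52258).
So ∂z/∂E = −n_x/n_z = 0.60675 and ∂z/∂N = −n_y/n_z = 0.83759.
Gradient magnitude |∇z| = √(a² + b²) = √(0.36815 + 0.70155) = 1.03426.
True dip = arctan(1.03426) = 46.0°, dipping toward SW (azimuth ≈ 216°).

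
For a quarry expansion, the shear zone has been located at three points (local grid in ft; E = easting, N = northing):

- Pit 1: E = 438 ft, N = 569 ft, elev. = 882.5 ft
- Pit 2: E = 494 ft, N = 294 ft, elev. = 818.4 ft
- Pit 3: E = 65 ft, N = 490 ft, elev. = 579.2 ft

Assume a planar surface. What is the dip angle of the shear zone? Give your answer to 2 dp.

Two edge vectors: Pit 1→Pit 2 = (56, -275, -64.1), Pit 1→Pit 3 = (-373, -79, -303.3).
Normal n = (Pit 1→Pit 2) × (Pit 1→Pit 3) = (78343.6, 40894.1, -106999).
So ∂z/∂E = −n_x/n_z = 0.73219 and ∂z/∂N = −n_y/n_z = 0.38219.
Gradient magnitude |∇z| = √(a² + b²) = √(0.53610 + 0.14607) = 0.82594.
True dip = arctan(0.82594) = 39.55°, dipping toward WSW (azimuth ≈ 242°).

39.55°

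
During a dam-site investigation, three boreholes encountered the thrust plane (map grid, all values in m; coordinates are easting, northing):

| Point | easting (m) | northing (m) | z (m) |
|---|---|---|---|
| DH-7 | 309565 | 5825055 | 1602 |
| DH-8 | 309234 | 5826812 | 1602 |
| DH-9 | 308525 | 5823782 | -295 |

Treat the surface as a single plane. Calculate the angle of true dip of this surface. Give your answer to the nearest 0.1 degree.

Two edge vectors: DH-7→DH-8 = (-331, 1757, 0), DH-7→DH-9 = (-1040, -1273, -1897).
Normal n = (DH-7→DH-8) × (DH-7→DH-9) = (-3333029, -627907, 2248643).
So ∂z/∂easting = −n_x/n_z = 1.48224 and ∂z/∂northing = −n_y/n_z = 0.27924.
Gradient magnitude |∇z| = √(a² + b²) = √(2.19704 + 0.07797) = 1.50831.
True dip = arctan(1.50831) = 56.5°, dipping toward W (azimuth ≈ 259°).

56.5°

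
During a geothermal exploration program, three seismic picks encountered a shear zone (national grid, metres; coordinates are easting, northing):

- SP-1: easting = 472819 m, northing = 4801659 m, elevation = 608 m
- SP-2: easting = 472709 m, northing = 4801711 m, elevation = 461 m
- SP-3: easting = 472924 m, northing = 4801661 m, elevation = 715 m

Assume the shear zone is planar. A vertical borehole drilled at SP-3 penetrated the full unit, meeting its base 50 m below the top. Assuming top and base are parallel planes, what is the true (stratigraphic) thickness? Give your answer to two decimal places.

Two edge vectors: SP-1→SP-2 = (-110, 52, -147), SP-1→SP-3 = (105, 2, 107).
Normal n = (SP-1→SP-2) × (SP-1→SP-3) = (5858, -3665, -5680).
So ∂z/∂easting = −n_x/n_z = 1.03134 and ∂z/∂northing = −n_y/n_z = −0.64525.
|∇z| = √(a²+b²) = 1.21655, so dip δ = arctan(1.21655) = 50.58°.
True thickness = vertical thickness × cos δ = 50 × cos 50.58° = 31.75 m.

31.75 m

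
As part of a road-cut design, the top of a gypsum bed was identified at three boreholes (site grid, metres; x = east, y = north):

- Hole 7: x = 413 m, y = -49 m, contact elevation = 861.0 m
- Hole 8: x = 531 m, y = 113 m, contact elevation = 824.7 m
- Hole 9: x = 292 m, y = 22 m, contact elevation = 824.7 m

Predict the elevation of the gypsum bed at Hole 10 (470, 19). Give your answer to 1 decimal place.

846.6 m

Let the plane be z = a·x + b·y + c.
Hole 8−Hole 7: 118a + 162b = −36.3;  Hole 9−Hole 7: −121a + 71b = −36.3.
Solving gives a = 0.11806, b = −0.31007.
Then c = 861 − a·413 − b·-49 = 797.05.
At (470, 19): z = 55.5 − 5.9 + 797.05 = 846.6 m.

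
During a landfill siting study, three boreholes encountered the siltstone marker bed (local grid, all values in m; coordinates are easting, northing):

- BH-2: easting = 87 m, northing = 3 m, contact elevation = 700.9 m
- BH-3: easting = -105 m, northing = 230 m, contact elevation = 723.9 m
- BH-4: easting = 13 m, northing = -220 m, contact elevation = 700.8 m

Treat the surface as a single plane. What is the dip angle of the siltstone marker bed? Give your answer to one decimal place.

Let the plane be z = a·easting + b·northing + c.
BH-3−BH-2: −192a + 227b = 23;  BH-4−BH-2: −74a − 223b = −0.1.
Solving gives a = −0.08566, b = 0.02887.
Gradient magnitude |∇z| = √(a² + b²) = √(0.00734 + 0.00083) = 0.09039.
True dip = arctan(0.09039) = 5.2°, dipping toward ESE (azimuth ≈ 109°).

5.2°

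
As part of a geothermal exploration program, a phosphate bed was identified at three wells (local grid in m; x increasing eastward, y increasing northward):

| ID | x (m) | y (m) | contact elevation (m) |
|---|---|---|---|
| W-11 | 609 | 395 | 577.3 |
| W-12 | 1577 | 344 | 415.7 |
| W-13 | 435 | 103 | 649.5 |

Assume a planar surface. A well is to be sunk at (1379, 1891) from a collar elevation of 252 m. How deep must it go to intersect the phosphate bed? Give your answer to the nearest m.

23 m

Two edge vectors: W-11→W-12 = (968, -51, -161.6), W-11→W-13 = (-174, -292, 72.2).
Normal n = (W-11→W-12) × (W-11→W-13) = (-50869.4, -41771.2, -291530).
So ∂z/∂x = −n_x/n_z = −0.17449 and ∂z/∂y = −n_y/n_z = −0.14328.
Intercept c from W-11: 577.3 + 106.27 + 56.60 = 740.16.
At (1379, 1891): z_contact = −240.6 − 270.9 + 740.16 = 228.6 m.
Depth below ground = 252 − 228.6 = 23 m.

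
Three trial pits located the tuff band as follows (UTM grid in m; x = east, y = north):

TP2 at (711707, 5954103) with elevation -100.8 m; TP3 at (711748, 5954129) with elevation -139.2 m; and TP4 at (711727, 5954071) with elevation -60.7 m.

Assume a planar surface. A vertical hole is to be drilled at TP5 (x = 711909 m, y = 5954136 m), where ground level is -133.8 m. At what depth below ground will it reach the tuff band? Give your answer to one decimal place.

31.0 m

Let the plane be z = a·x + b·y + c.
TP3−TP2: 41a + 26b = −38.4;  TP4−TP2: 20a − 32b = 40.1.
Solving gives a = −0.101637555, b = −1.316648472.
Then c = -100.8 − a·711707 − b·5954103 = 7911695.97.
At (711909, 5954136): z_contact = −72356.69 − 7839504.06 + 7911695.97 = -164.78 m.
Depth below ground = -133.8 − (-164.78) = 31.0 m.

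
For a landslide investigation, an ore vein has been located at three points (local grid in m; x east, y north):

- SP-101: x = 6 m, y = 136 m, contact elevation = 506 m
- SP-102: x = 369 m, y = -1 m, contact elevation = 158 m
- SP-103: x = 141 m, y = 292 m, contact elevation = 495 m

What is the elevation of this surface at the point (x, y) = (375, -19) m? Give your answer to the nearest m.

Let the plane be z = a·x + b·y + c.
SP-102−SP-101: 363a − 137b = −348;  SP-103−SP-101: 135a + 156b = −11.
Solving gives a = −0.74272, b = 0.57222.
Then c = 506 − a·6 − b·136 = 432.63.
At (375, -19): z = −278.5 − 10.9 + 432.63 = 143.2 m.

143 m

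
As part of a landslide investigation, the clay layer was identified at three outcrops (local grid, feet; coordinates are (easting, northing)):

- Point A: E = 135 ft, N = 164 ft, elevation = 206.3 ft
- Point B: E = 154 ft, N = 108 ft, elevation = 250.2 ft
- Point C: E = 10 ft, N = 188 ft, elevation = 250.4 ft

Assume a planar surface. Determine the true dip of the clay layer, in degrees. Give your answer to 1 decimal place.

47.9°

Let the plane be z = a·E + b·N + c.
Point B−Point A: 19a − 56b = 43.9;  Point C−Point A: −125a + 24b = 44.1.
Solving gives a = −0.53839, b = −0.96660.
Gradient magnitude |∇z| = √(a² + b²) = √(0.28986 + 0.93431) = 1.10642.
True dip = arctan(1.10642) = 47.9°, dipping toward NNE (azimuth ≈ 029°).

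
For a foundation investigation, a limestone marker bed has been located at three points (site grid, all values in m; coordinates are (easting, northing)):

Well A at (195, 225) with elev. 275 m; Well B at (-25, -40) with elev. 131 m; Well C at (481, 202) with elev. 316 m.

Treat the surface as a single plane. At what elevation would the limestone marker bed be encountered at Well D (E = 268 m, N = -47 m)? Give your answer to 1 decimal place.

Let the plane be z = a·E + b·N + c.
Well B−Well A: −220a − 265b = −144;  Well C−Well A: 286a − 23b = 41.
Solving gives a = 0.17535, b = 0.39782.
Then c = 275 − a·195 − b·225 = 151.30.
At (268, -47): z = 47.0 − 18.7 + 151.30 = 179.6 m.

179.6 m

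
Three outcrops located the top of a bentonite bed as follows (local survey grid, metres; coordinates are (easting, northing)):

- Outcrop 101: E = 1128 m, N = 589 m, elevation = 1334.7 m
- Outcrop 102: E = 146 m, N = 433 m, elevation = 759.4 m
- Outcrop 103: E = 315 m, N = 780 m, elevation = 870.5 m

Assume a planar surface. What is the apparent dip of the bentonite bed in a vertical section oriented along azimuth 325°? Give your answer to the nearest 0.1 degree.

16.8°

Two edge vectors: Outcrop 101→Outcrop 102 = (-982, -156, -575.3), Outcrop 101→Outcrop 103 = (-813, 191, -464.2).
Normal n = (Outcrop 101→Outcrop 102) × (Outcrop 101→Outcrop 103) = (182297.5, 11874.5, -314390).
So ∂z/∂E = −n_x/n_z = 0.57985 and ∂z/∂N = −n_y/n_z = 0.03777.
Unit vector along 325° is (sin 325°, cos 325°) = (-0.5736, 0.8192).
Slope in that direction = a·(-0.5736) + b·(0.8192) = −0.30165.
Apparent dip = arctan|0.30165| = 16.8° (true dip is 30.2°, so apparent ≤ true as expected).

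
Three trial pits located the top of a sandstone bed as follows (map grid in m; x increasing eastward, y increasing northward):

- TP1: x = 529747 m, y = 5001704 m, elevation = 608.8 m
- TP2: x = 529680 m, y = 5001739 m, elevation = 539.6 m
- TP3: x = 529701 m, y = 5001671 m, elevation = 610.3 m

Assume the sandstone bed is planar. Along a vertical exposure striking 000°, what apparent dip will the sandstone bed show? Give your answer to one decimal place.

40.7°

Let the plane be z = a·x + b·y + c.
TP2−TP1: −67a + 35b = −69.2;  TP3−TP1: −46a − 33b = 1.5.
Solving gives a = 0.58390, b = −0.85938.
Unit vector along 000° is (sin 0°, cos 0°) = (0.0000, 1.0000).
Slope in that direction = a·(0.0000) + b·(1.0000) = −0.85938.
Apparent dip = arctan|0.85938| = 40.7° (true dip is 46.1°, so apparent ≤ true as expected).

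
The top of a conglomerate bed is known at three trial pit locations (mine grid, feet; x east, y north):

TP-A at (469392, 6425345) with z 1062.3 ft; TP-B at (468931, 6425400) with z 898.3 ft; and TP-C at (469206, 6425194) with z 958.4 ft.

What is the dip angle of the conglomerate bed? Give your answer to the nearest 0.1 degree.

23.7°

Let the plane be z = a·x + b·y + c.
TP-B−TP-A: −461a + 55b = −164;  TP-C−TP-A: −186a − 151b = −103.9.
Solving gives a = 0.38174, b = 0.21786.
Gradient magnitude |∇z| = √(a² + b²) = √(0.14573 + 0.04746) = 0.43953.
True dip = arctan(0.43953) = 23.7°, dipping toward WSW (azimuth ≈ 240°).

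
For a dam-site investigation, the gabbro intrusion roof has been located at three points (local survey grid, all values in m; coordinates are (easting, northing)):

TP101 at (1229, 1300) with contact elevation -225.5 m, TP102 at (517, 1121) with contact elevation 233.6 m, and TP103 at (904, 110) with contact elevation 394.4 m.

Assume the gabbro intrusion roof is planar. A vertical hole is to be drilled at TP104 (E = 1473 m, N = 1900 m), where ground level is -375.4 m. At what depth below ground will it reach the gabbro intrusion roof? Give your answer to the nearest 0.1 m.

206.9 m

Two edge vectors: TP101→TP102 = (-712, -179, 459.1), TP101→TP103 = (-325, -1190, 619.9).
Normal n = (TP101→TP102) × (TP101→TP103) = (435366.9, 292161.3, 789105).
So ∂z/∂E = −n_x/n_z = −0.551722 and ∂z/∂N = −n_y/n_z = −0.370244.
Intercept c from TP101: -225.5 + 678.07 + 481.32 = 933.88.
At (1473, 1900): z_contact = −812.69 − 703.46 + 933.88 = -582.27 m.
Depth below ground = -375.4 − (-582.27) = 206.9 m.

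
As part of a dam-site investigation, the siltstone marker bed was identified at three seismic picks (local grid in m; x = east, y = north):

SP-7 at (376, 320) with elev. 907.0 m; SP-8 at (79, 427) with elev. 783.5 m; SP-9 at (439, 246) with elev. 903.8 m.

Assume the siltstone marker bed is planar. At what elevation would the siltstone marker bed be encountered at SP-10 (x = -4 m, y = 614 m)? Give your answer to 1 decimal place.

839.0 m

Two edge vectors: SP-7→SP-8 = (-297, 107, -123.5), SP-7→SP-9 = (63, -74, -3.2).
Normal n = (SP-7→SP-8) × (SP-7→SP-9) = (-9481.4, -8730.9, 15237).
So ∂z/∂x = −n_x/n_z = 0.62226 and ∂z/∂y = −n_y/n_z = 0.57301.
Intercept c from SP-7: 907 − 233.97 − 183.36 = 489.67.
At (-4, 614): z = −2.5 + 351.8 + 489.67 = 839.0 m.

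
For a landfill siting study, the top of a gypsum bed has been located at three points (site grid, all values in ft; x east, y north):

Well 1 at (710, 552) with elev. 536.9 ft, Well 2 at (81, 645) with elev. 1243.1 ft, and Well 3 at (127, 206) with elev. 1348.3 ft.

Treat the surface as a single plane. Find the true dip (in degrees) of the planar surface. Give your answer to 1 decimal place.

50.9°

Two edge vectors: Well 1→Well 2 = (-629, 93, 706.2), Well 1→Well 3 = (-583, -346, 811.4).
Normal n = (Well 1→Well 2) × (Well 1→Well 3) = (319805.4, 98656, 271853).
So ∂z/∂x = −n_x/n_z = −1.17639 and ∂z/∂y = −n_y/n_z = −0.36290.
Gradient magnitude |∇z| = √(a² + b²) = √(1.38390 + 0.13170) = 1.23109.
True dip = arctan(1.23109) = 50.9°, dipping toward ENE (azimuth ≈ 073°).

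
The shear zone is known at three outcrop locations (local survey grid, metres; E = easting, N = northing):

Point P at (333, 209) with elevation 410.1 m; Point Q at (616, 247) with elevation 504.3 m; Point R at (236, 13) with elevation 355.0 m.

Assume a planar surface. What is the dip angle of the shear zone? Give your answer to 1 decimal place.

Let the plane be z = a·E + b·N + c.
Point Q−Point P: 283a + 38b = 94.2;  Point R−Point P: −97a − 196b = −55.1.
Solving gives a = 0.31612, b = 0.12467.
Gradient magnitude |∇z| = √(a² + b²) = √(0.09993 + 0.01554) = 0.33982.
True dip = arctan(0.33982) = 18.8°, dipping toward WSW (azimuth ≈ 248°).

18.8°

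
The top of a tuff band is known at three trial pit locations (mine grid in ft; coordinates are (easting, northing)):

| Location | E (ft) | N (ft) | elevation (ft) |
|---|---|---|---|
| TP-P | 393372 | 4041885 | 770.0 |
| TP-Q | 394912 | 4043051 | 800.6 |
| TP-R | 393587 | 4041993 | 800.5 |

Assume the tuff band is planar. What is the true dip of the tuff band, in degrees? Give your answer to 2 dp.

31.49°

Two edge vectors: TP-P→TP-Q = (1540, 1166, 30.6), TP-P→TP-R = (215, 108, 30.5).
Normal n = (TP-P→TP-Q) × (TP-P→TP-R) = (32258.2, -40391, -84370).
So ∂z/∂E = −n_x/n_z = 0.38234 and ∂z/∂N = −n_y/n_z = −0.47874.
Gradient magnitude |∇z| = √(a² + b²) = √(0.14619 + 0.22919) = 0.61268.
True dip = arctan(0.61268) = 31.49°, dipping toward NW (azimuth ≈ 321°).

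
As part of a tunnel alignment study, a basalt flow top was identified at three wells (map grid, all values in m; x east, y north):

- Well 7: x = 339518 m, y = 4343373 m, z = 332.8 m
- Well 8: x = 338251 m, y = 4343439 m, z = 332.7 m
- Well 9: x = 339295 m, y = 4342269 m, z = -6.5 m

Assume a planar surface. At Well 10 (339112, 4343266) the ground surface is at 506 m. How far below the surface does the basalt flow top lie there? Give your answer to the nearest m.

Let the plane be z = a·x + b·y + c.
Well 8−Well 7: −1267a + 66b = −0.1;  Well 9−Well 7: −223a − 1104b = −339.3.
Solving gives a = 0.01592106, b = 0.30412102.
Then c = 332.8 − a·339518 − b·4343373 = −1325983.70.
At (339112, 4343266): z_contact = 5399.0 + 1320878.5 − 1325983.70 = 293.8 m.
Depth below ground = 506 − 293.8 = 212 m.

212 m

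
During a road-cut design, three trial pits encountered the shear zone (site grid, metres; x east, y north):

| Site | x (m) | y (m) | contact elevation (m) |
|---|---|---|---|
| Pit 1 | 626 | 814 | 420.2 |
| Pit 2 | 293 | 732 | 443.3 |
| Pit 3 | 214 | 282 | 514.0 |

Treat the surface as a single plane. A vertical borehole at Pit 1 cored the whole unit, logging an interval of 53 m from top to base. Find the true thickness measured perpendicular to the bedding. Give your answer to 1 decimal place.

52.4 m

Two edge vectors: Pit 1→Pit 2 = (-333, -82, 23.1), Pit 1→Pit 3 = (-412, -532, 93.8).
Normal n = (Pit 1→Pit 2) × (Pit 1→Pit 3) = (4597.6, 21718.2, 143372).
So ∂z/∂x = −n_x/n_z = −0.03207 and ∂z/∂y = −n_y/n_z = −0.15148.
|∇z| = √(a²+b²) = 0.15484, so dip δ = arctan(0.15484) = 8.80°.
True thickness = vertical thickness × cos δ = 53 × cos 8.80° = 52.4 m.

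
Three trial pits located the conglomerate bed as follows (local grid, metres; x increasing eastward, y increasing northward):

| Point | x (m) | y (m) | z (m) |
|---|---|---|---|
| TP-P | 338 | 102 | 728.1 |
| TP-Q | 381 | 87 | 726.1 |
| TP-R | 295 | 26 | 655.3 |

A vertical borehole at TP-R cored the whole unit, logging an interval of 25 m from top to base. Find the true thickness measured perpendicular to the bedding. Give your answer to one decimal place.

Let the plane be z = a·x + b·y + c.
TP-Q−TP-P: 43a − 15b = −2;  TP-R−TP-P: −43a − 76b = −72.8.
Solving gives a = 0.24022, b = 0.82198.
|∇z| = √(a²+b²) = 0.85636, so dip δ = arctan(0.85636) = 40.58°.
True thickness = vertical thickness × cos δ = 25 × cos 40.58° = 19.0 m.

19.0 m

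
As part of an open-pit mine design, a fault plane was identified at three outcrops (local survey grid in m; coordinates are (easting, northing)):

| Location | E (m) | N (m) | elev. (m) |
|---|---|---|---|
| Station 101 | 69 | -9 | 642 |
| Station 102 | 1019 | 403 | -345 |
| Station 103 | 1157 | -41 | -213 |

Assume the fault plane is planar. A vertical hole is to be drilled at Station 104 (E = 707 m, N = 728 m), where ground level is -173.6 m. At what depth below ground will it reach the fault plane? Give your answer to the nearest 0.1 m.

98.8 m

Let the plane be z = a·E + b·N + c.
Station 102−Station 101: 950a + 412b = −987;  Station 103−Station 101: 1088a − 32b = −855.
Solving gives a = −0.801920, b = −0.546543.
Then c = 642 − a·69 − b·-9 = 692.41.
At (707, 728): z_contact = −566.96 − 397.88 + 692.41 = -272.43 m.
Depth below ground = -173.6 − (-272.43) = 98.8 m.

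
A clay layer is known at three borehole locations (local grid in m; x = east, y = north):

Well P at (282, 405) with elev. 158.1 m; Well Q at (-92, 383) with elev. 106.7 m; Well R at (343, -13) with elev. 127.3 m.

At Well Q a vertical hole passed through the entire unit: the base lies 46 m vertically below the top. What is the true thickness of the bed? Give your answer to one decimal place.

Let the plane be z = a·x + b·y + c.
Well Q−Well P: −374a − 22b = −51.4;  Well R−Well P: 61a − 418b = −30.8.
Solving gives a = 0.13197, b = 0.09294.
|∇z| = √(a²+b²) = 0.16141, so dip δ = arctan(0.16141) = 9.17°.
True thickness = vertical thickness × cos δ = 46 × cos 9.17° = 45.4 m.

45.4 m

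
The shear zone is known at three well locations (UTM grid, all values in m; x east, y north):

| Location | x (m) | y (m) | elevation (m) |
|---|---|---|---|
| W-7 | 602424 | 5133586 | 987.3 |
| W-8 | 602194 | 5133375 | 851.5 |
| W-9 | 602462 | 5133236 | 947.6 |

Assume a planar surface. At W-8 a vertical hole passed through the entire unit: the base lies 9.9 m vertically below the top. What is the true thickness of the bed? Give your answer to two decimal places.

8.96 m

Let the plane be z = a·x + b·y + c.
W-8−W-7: −230a − 211b = −135.8;  W-9−W-7: 38a − 350b = −39.7.
Solving gives a = 0.44232, b = 0.16145.
|∇z| = √(a²+b²) = 0.47087, so dip δ = arctan(0.47087) = 25.21°.
True thickness = vertical thickness × cos δ = 9.9 × cos 25.21° = 8.96 m.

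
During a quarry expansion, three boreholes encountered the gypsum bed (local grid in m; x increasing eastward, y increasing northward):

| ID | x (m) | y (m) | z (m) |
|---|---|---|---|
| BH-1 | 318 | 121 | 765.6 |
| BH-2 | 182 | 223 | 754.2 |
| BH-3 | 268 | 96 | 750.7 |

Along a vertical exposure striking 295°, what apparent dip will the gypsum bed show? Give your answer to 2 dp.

6.84°

Let the plane be z = a·x + b·y + c.
BH-2−BH-1: −136a + 102b = −11.4;  BH-3−BH-1: −50a − 25b = −14.9.
Solving gives a = 0.21233, b = 0.17134.
Unit vector along 295° is (sin 295°, cos 295°) = (-0.9063, 0.4226).
Slope in that direction = a·(-0.9063) + b·(0.4226) = −0.12002.
Apparent dip = arctan|0.12002| = 6.84° (true dip is 15.3°, so apparent ≤ true as expected).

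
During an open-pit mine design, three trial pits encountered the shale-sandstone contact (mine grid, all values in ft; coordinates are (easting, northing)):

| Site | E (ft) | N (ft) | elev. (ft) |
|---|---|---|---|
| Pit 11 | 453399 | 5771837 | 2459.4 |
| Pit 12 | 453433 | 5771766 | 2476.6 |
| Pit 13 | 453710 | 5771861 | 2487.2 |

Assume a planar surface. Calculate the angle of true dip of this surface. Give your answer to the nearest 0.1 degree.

Let the plane be z = a·E + b·N + c.
Pit 12−Pit 11: 34a − 71b = 17.2;  Pit 13−Pit 11: 311a + 24b = 27.8.
Solving gives a = 0.10423, b = −0.19234.
Gradient magnitude |∇z| = √(a² + b²) = √(0.01086 + 0.03699) = 0.21877.
True dip = arctan(0.21877) = 12.3°, dipping toward NNW (azimuth ≈ 332°).

12.3°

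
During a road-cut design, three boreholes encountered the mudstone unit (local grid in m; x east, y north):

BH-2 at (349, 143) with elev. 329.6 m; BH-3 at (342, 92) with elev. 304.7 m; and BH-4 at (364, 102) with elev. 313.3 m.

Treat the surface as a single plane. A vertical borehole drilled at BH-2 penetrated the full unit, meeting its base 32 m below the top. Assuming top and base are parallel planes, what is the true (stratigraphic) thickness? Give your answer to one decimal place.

28.7 m

Two edge vectors: BH-2→BH-3 = (-7, -51, -24.9), BH-2→BH-4 = (15, -41, -16.3).
Normal n = (BH-2→BH-3) × (BH-2→BH-4) = (-189.6, -487.6, 1052).
So ∂z/∂x = −n_x/n_z = 0.18023 and ∂z/∂y = −n_y/n_z = 0.46350.
|∇z| = √(a²+b²) = 0.49731, so dip δ = arctan(0.49731) = 26.44°.
True thickness = vertical thickness × cos δ = 32 × cos 26.44° = 28.7 m.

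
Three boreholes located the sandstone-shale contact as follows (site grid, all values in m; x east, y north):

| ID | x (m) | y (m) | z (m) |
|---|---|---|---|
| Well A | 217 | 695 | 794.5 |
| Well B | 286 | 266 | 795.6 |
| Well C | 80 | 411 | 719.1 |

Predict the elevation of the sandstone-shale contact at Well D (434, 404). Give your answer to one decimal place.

866.2 m

Two edge vectors: Well A→Well B = (69, -429, 1.1), Well A→Well C = (-137, -284, -75.4).
Normal n = (Well A→Well B) × (Well A→Well C) = (32659, 5051.9, -78369).
So ∂z/∂x = −n_x/n_z = 0.41673 and ∂z/∂y = −n_y/n_z = 0.06446.
Intercept c from Well A: 794.5 − 90.43 − 44.80 = 659.27.
At (434, 404): z = 180.9 + 26.0 + 659.27 = 866.2 m.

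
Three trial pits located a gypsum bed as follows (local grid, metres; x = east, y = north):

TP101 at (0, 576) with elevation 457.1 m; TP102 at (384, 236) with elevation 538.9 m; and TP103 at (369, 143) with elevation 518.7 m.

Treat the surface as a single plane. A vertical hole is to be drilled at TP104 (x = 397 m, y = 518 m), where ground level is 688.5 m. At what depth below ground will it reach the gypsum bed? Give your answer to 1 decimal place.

Two edge vectors: TP101→TP102 = (384, -340, 81.8), TP101→TP103 = (369, -433, 61.6).
Normal n = (TP101→TP102) × (TP101→TP103) = (14475.4, 6529.8, -40812).
So ∂z/∂x = −n_x/n_z = 0.35468 and ∂z/∂y = −n_y/n_z = 0.16000.
Intercept c from TP101: 457.1 + 0.00 − 92.16 = 364.94.
At (397, 518): z_contact = 140.81 + 82.88 + 364.94 = 588.63 m.
Depth below ground = 688.5 − 588.63 = 99.9 m.

99.9 m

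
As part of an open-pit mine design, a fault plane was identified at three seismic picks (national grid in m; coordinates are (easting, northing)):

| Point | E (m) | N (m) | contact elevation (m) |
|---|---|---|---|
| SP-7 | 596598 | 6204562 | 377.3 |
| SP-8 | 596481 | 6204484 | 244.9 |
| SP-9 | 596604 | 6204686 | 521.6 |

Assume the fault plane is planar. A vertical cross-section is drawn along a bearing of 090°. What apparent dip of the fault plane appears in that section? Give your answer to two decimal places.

20.19°

Two edge vectors: SP-7→SP-8 = (-117, -78, -132.4), SP-7→SP-9 = (6, 124, 144.3).
Normal n = (SP-7→SP-8) × (SP-7→SP-9) = (5162.2, 16088.7, -14040).
So ∂z/∂E = −n_x/n_z = 0.36768 and ∂z/∂N = −n_y/n_z = 1.14592.
Unit vector along 090° is (sin 90°, cos 90°) = (1.0000, 0.0000).
Slope in that direction = a·(1.0000) + b·(0.0000) = 0.36768.
Apparent dip = arctan|0.36768| = 20.19° (true dip is 50.3°, so apparent ≤ true as expected).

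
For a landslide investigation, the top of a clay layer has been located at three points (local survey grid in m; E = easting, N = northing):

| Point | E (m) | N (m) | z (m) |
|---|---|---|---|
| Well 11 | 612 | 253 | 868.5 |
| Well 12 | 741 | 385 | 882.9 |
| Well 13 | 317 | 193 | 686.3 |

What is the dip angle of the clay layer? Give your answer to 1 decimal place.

Two edge vectors: Well 11→Well 12 = (129, 132, 14.4), Well 11→Well 13 = (-295, -60, -182.2).
Normal n = (Well 11→Well 12) × (Well 11→Well 13) = (-23186.4, 19255.8, 31200).
So ∂z/∂E = −n_x/n_z = 0.74315 and ∂z/∂N = −n_y/n_z = −0.61717.
Gradient magnitude |∇z| = √(a² + b²) = √(0.55228 + 0.38090) = 0.96601.
True dip = arctan(0.96601) = 44.0°, dipping toward NW (azimuth ≈ 310°).

44.0°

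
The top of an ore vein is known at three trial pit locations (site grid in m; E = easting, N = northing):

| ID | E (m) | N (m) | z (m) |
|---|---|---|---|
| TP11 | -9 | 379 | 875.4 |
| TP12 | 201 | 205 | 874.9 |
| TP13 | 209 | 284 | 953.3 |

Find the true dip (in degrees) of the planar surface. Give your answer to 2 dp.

49.91°

Let the plane be z = a·E + b·N + c.
TP12−TP11: 210a − 174b = −0.5;  TP13−TP11: 218a − 95b = 77.9.
Solving gives a = 0.75643, b = 0.91580.
Gradient magnitude |∇z| = √(a² + b²) = √(0.57218 + 0.83870) = 1.18781.
True dip = arctan(1.18781) = 49.91°, dipping toward SW (azimuth ≈ 220°).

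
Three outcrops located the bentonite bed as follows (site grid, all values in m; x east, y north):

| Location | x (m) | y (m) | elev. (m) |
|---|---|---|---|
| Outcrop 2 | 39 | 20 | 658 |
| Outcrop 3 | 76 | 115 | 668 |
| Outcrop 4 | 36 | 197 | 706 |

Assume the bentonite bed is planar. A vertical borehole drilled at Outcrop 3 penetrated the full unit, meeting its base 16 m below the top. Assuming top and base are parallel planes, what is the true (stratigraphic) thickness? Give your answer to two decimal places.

Let the plane be z = a·x + b·y + c.
Outcrop 3−Outcrop 2: 37a + 95b = 10;  Outcrop 4−Outcrop 2: −3a + 177b = 48.
Solving gives a = −0.40825, b = 0.26427.
|∇z| = √(a²+b²) = 0.48632, so dip δ = arctan(0.48632) = 25.93°.
True thickness = vertical thickness × cos δ = 16 × cos 25.93° = 14.39 m.

14.39 m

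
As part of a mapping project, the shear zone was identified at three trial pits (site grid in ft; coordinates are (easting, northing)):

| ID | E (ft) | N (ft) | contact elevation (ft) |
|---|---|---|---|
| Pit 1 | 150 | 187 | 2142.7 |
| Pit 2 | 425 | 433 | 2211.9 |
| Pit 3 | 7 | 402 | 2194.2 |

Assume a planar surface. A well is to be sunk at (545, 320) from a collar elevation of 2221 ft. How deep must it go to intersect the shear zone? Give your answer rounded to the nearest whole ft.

35 ft

Two edge vectors: Pit 1→Pit 2 = (275, 246, 69.2), Pit 1→Pit 3 = (-143, 215, 51.5).
Normal n = (Pit 1→Pit 2) × (Pit 1→Pit 3) = (-2209, -24058.1, 94303).
So ∂z/∂E = −n_x/n_z = 0.02342 and ∂z/∂N = −n_y/n_z = 0.25511.
Intercept c from Pit 1: 2142.7 − 3.51 − 47.71 = 2091.48.
At (545, 320): z_contact = 12.8 + 81.6 + 2091.48 = 2185.9 ft.
Depth below ground = 2221 − 2185.9 = 35 ft.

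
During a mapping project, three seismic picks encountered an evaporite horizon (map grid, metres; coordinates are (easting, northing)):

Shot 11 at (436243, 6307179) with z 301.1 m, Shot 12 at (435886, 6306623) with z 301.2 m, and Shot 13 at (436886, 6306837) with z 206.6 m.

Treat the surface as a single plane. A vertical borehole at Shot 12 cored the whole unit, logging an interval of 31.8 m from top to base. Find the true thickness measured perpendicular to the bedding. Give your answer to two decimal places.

31.53 m

Two edge vectors: Shot 11→Shot 12 = (-357, -556, 0.1), Shot 11→Shot 13 = (643, -342, -94.5).
Normal n = (Shot 11→Shot 12) × (Shot 11→Shot 13) = (52576.2, -33672.2, 479602).
So ∂z/∂E = −n_x/n_z = −0.10962 and ∂z/∂N = −n_y/n_z = 0.07021.
|∇z| = √(a²+b²) = 0.13018, so dip δ = arctan(0.13018) = 7.42°.
True thickness = vertical thickness × cos δ = 31.8 × cos 7.42° = 31.53 m.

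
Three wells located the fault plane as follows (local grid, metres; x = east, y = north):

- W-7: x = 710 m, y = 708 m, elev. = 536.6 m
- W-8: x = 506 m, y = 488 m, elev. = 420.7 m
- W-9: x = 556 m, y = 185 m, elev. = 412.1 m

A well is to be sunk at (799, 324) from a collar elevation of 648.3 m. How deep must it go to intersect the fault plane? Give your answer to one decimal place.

110.9 m

Two edge vectors: W-7→W-8 = (-204, -220, -115.9), W-7→W-9 = (-154, -523, -124.5).
Normal n = (W-7→W-8) × (W-7→W-9) = (-33225.7, -7549.4, 72812).
So ∂z/∂x = −n_x/n_z = 0.45632 and ∂z/∂y = −n_y/n_z = 0.10368.
Intercept c from W-7: 536.6 − 323.99 − 73.41 = 139.20.
At (799, 324): z_contact = 364.60 + 33.59 + 139.20 = 537.40 m.
Depth below ground = 648.3 − 537.40 = 110.9 m.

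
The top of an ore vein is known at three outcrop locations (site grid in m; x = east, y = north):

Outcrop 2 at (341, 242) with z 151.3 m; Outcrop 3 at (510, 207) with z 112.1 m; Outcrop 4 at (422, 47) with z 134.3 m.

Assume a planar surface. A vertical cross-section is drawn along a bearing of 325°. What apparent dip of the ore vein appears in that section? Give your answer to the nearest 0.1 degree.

7.2°

Two edge vectors: Outcrop 2→Outcrop 3 = (169, -35, -39.2), Outcrop 2→Outcrop 4 = (81, -195, -17).
Normal n = (Outcrop 2→Outcrop 3) × (Outcrop 2→Outcrop 4) = (-7049, -302.2, -30120).
So ∂z/∂x = −n_x/n_z = −0.23403 and ∂z/∂y = −n_y/n_z = −0.01003.
Unit vector along 325° is (sin 325°, cos 325°) = (-0.5736, 0.8192).
Slope in that direction = a·(-0.5736) + b·(0.8192) = 0.12602.
Apparent dip = arctan|0.12602| = 7.2° (true dip is 13.2°, so apparent ≤ true as expected).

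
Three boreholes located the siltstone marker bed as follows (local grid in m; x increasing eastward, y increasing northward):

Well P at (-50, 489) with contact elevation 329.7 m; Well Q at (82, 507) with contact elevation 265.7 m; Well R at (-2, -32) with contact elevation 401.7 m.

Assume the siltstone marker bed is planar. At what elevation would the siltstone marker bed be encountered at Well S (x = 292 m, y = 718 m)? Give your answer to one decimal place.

Two edge vectors: Well P→Well Q = (132, 18, -64), Well P→Well R = (48, -521, 72).
Normal n = (Well P→Well Q) × (Well P→Well R) = (-32048, -12576, -69636).
So ∂z/∂x = −n_x/n_z = −0.46022 and ∂z/∂y = −n_y/n_z = −0.18060.
Intercept c from Well P: 329.7 − 23.01 + 88.31 = 395.00.
At (292, 718): z = −134.4 − 129.7 + 395.00 = 130.9 m.

130.9 m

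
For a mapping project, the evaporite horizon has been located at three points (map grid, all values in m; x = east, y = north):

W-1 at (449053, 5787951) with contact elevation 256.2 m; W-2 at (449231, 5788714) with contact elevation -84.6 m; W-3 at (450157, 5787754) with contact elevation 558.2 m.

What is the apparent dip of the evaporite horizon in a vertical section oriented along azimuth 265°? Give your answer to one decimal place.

8.1°

Two edge vectors: W-1→W-2 = (178, 763, -340.8), W-1→W-3 = (1104, -197, 302).
Normal n = (W-1→W-2) × (W-1→W-3) = (163288.4, -429999.2, -877418).
So ∂z/∂x = −n_x/n_z = 0.18610 and ∂z/∂y = −n_y/n_z = −0.49007.
Unit vector along 265° is (sin 265°, cos 265°) = (-0.9962, -0.0872).
Slope in that direction = a·(-0.9962) + b·(-0.0872) = −0.14268.
Apparent dip = arctan|0.14268| = 8.1° (true dip is 27.7°, so apparent ≤ true as expected).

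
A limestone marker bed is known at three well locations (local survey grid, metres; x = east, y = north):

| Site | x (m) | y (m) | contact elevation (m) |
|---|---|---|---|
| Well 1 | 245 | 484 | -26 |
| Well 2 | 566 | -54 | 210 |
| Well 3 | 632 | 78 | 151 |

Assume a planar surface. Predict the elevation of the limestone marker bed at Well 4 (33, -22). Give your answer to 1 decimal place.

199.9 m

Two edge vectors: Well 1→Well 2 = (321, -538, 236), Well 1→Well 3 = (387, -406, 177).
Normal n = (Well 1→Well 2) × (Well 1→Well 3) = (590, 34515, 77880).
So ∂z/∂x = −n_x/n_z = −0.00758 and ∂z/∂y = −n_y/n_z = −0.44318.
Intercept c from Well 1: -26 + 1.86 + 214.50 = 190.36.
At (33, -22): z = −0.2 + 9.8 + 190.36 = 199.9 m.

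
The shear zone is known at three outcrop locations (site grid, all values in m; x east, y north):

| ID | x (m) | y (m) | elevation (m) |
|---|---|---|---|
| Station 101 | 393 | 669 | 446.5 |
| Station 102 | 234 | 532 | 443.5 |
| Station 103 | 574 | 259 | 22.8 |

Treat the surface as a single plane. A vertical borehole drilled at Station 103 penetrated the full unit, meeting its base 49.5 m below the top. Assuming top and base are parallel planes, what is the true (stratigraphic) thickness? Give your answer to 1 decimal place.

35.3 m

Let the plane be z = a·x + b·y + c.
Station 102−Station 101: −159a − 137b = −3;  Station 103−Station 101: 181a − 410b = −423.7.
Solving gives a = −0.63139, b = 0.75468.
|∇z| = √(a²+b²) = 0.98397, so dip δ = arctan(0.98397) = 44.54°.
True thickness = vertical thickness × cos δ = 49.5 × cos 44.54° = 35.3 m.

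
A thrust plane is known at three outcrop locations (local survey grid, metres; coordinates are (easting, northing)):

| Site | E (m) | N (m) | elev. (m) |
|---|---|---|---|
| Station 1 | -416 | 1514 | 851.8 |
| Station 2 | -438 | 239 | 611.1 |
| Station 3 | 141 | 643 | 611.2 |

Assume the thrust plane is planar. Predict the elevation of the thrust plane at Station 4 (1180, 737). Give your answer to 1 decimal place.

Let the plane be z = a·E + b·N + c.
Station 2−Station 1: −22a − 1275b = −240.7;  Station 3−Station 1: 557a − 871b = −240.6.
Solving gives a = −0.133156, b = 0.191082.
Then c = 851.8 − a·-416 − b·1514 = 507.11.
At (1180, 737): z = −157.1 + 140.8 + 507.11 = 490.8 m.

490.8 m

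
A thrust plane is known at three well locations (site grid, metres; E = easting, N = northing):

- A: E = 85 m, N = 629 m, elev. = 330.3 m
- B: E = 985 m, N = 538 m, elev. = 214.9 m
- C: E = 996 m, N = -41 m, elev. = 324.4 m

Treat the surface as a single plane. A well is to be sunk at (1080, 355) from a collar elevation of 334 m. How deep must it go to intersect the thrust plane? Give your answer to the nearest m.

Let the plane be z = a·E + b·N + c.
B−A: 900a − 91b = −115.4;  C−A: 911a − 670b = −5.9.
Solving gives a = −0.14763, b = −0.19192.
Then c = 330.3 − a·85 − b·629 = 463.57.
At (1080, 355): z_contact = −159.4 − 68.1 + 463.57 = 236.0 m.
Depth below ground = 334 − 236.0 = 98 m.

98 m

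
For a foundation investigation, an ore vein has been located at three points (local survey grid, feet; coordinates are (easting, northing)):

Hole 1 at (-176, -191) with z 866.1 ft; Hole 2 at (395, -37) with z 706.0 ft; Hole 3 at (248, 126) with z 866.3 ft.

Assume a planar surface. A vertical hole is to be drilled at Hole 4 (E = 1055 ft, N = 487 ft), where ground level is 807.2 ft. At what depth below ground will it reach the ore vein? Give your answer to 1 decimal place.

82.9 ft

Two edge vectors: Hole 1→Hole 2 = (571, 154, -160.1), Hole 1→Hole 3 = (424, 317, 0.2).
Normal n = (Hole 1→Hole 2) × (Hole 1→Hole 3) = (50782.5, -67996.6, 115711).
So ∂z/∂E = −n_x/n_z = −0.438874 and ∂z/∂N = −n_y/n_z = 0.587642.
Intercept c from Hole 1: 866.1 − 77.24 + 112.24 = 901.10.
At (1055, 487): z_contact = −463.01 + 286.18 + 901.10 = 724.27 ft.
Depth below ground = 807.2 − 724.27 = 82.9 ft.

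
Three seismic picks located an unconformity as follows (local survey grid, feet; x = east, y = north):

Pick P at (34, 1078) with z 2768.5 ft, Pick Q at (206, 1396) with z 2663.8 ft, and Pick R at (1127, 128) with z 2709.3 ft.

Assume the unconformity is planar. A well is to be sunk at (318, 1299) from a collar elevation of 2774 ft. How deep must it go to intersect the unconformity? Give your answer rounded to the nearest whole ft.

116 ft

Let the plane be z = a·x + b·y + c.
Pick Q−Pick P: 172a + 318b = −104.7;  Pick R−Pick P: 1093a − 950b = −59.2.
Solving gives a = −0.23150, b = −0.20403.
Then c = 2768.5 − a·34 − b·1078 = 2996.32.
At (318, 1299): z_contact = −73.6 − 265.0 + 2996.32 = 2657.7 ft.
Depth below ground = 2774 − 2657.7 = 116 ft.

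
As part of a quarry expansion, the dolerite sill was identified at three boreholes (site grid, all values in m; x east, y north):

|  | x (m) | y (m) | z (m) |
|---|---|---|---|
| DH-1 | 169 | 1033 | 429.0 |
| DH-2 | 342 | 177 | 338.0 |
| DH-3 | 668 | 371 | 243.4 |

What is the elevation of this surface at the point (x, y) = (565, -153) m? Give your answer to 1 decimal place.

Let the plane be z = a·x + b·y + c.
DH-2−DH-1: 173a − 856b = −91;  DH-3−DH-1: 499a − 662b = −185.6.
Solving gives a = −0.315502, b = 0.042545.
Then c = 429 − a·169 − b·1033 = 438.37.
At (565, -153): z = −178.3 − 6.5 + 438.37 = 253.6 m.

253.6 m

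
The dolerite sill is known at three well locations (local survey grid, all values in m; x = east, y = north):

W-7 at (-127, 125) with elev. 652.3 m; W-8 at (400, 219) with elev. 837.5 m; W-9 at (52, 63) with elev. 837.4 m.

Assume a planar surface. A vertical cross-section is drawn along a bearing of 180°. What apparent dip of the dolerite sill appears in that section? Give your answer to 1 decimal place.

Let the plane be z = a·x + b·y + c.
W-8−W-7: 527a + 94b = 185.2;  W-9−W-7: 179a − 62b = 185.1.
Solving gives a = 0.58347, b = −1.30095.
Unit vector along 180° is (sin 180°, cos 180°) = (0.0000, -1.0000).
Slope in that direction = a·(0.0000) + b·(-1.0000) = 1.30095.
Apparent dip = arctan|1.30095| = 52.5° (true dip is 55.0°, so apparent ≤ true as expected).

52.5°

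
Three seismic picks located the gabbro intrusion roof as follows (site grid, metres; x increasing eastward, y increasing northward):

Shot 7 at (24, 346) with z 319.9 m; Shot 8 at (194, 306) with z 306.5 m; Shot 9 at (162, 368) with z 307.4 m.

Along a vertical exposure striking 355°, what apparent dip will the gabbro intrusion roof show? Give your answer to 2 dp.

Two edge vectors: Shot 7→Shot 8 = (170, -40, -13.4), Shot 7→Shot 9 = (138, 22, -12.5).
Normal n = (Shot 7→Shot 8) × (Shot 7→Shot 9) = (794.8, 275.8, 9260).
So ∂z/∂x = −n_x/n_z = −0.08583 and ∂z/∂y = −n_y/n_z = −0.02978.
Unit vector along 355° is (sin 355°, cos 355°) = (-0.0872, 0.9962).
Slope in that direction = a·(-0.0872) + b·(0.9962) = −0.02219.
Apparent dip = arctan|0.02219| = 1.27° (true dip is 5.2°, so apparent ≤ true as expected).

1.27°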